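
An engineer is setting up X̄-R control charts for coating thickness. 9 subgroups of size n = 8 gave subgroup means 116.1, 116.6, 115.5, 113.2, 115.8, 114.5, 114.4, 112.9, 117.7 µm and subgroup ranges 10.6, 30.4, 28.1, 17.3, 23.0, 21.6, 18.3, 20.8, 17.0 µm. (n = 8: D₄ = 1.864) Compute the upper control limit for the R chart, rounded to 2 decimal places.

38.75

R̄ = (10.6 + 30.4 + 28.1 + 17.3 + 23.0 + 21.6 + 18.3 + 20.8 + 17.0) / 9 = 187.1000 / 9 = 20.7889
UCL_R = D₄·R̄ = 1.864 × 20.7889 = 38.7505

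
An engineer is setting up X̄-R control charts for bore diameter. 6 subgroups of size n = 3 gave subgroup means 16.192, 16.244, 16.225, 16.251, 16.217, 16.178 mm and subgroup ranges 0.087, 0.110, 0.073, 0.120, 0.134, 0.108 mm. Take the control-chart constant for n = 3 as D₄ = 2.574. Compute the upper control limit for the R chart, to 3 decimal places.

0.271

R̄ = (0.087 + 0.110 + 0.073 + 0.120 + 0.134 + 0.108) / 6 = 0.6320 / 6 = 0.1053
UCL_R = D₄·R̄ = 2.574 × 0.1053 = 0.2711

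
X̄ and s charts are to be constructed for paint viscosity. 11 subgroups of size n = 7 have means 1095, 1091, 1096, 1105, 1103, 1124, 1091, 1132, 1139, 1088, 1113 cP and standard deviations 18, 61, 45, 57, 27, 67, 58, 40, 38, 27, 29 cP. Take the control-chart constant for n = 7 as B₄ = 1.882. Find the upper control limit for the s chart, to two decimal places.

s̄ = (18 + 61 + 45 + 57 + 27 + 67 + 58 + 40 + 38 + 27 + 29) / 11 = 42.4545
UCL_s = B₄·s̄ = 1.882 × 42.4545 = 79.8995

79.90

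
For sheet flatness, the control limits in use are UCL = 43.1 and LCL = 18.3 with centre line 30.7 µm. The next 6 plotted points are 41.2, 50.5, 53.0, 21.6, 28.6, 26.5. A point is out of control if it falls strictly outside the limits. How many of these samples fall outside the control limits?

Compare each point to [18.3, 43.1]: sample 2 = 50.5 > UCL; sample 3 = 53.0 > UCL.

2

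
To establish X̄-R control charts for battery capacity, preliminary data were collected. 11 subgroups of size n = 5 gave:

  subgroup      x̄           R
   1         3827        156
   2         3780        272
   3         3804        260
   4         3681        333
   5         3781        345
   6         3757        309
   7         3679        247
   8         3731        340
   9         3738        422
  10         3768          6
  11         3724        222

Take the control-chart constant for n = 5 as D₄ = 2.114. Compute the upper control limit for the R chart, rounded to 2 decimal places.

559.63

R̄ = (156 + 272 + 260 + 333 + 345 + 309 + 247 + 340 + 422 + 6 + 222) / 11 = 2912.0000 / 11 = 264.7273
UCL_R = D₄·R̄ = 2.114 × 264.7273 = 559.6335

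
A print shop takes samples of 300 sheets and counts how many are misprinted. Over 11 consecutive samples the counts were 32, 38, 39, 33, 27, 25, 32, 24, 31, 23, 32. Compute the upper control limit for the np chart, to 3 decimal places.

46.259

p̄ = Σdᵢ / (k·n) = 336 / (11 × 300) = 0.10182
UCL = np̄ + 3·√(np̄(1−p̄)) = 30.5455 + 3 × √(30.5455×0.89818) = 30.5455 + 3 × 5.2379 = 46.2591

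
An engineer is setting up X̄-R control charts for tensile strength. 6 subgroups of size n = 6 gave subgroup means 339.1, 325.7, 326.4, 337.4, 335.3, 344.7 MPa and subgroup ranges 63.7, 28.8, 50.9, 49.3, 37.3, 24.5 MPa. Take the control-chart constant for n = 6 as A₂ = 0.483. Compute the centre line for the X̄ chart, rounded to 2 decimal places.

334.77

X̄̄ = (339.1 + 325.7 + 326.4 + 337.4 + 335.3 + 344.7) / 6 = 2008.6000 / 6 = 334.7667
CL = X̄̄ = 334.7667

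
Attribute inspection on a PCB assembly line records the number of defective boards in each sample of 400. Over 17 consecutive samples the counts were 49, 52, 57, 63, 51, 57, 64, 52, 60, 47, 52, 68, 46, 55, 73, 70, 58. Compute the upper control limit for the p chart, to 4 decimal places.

0.1958

p̄ = Σdᵢ / (k·n) = 974 / (17 × 400) = 0.14324
UCL = p̄ + 3·√(p̄(1−p̄)/n) = 0.14324 + 3 × √(0.14324×0.85676/400) = 0.14324 + 3 × 0.01752 = 0.19578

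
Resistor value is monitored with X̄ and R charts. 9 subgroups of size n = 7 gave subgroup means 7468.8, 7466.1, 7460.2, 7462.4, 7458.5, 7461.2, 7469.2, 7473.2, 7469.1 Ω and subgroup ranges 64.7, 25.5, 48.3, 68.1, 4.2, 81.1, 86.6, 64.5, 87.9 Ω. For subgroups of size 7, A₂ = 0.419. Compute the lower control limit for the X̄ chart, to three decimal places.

7440.695

X̄̄ = (7468.8 + 7466.1 + 7460.2 + 7462.4 + 7458.5 + 7461.2 + 7469.2 + 7473.2 + 7469.1) / 9 = 67188.7000 / 9 = 7465.4111
R̄ = (64.7 + 25.5 + 48.3 + 68.1 + 4.2 + 81.1 + 86.6 + 64.5 + 87.9) / 9 = 530.9000 / 9 = 58.9889
LCL = X̄̄ − A₂·R̄ = 7465.4111 − 0.419 × 58.9889 = 7440.6948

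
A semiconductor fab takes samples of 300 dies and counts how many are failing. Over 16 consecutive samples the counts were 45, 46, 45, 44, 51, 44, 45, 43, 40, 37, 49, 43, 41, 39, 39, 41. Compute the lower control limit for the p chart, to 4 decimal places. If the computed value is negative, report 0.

0.0833

p̄ = Σdᵢ / (k·n) = 692 / (16 × 300) = 0.14417
LCL = p̄ − 3·√(p̄(1−p̄)/n) = 0.14417 − 3 × 0.02028 = 0.08333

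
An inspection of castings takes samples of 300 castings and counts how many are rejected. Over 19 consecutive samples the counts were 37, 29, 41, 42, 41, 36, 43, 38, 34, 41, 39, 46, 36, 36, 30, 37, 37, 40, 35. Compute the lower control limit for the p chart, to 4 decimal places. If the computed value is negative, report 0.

p̄ = Σdᵢ / (k·n) = 718 / (19 × 300) = 0.12596
LCL = p̄ − 3·√(p̄(1−p̄)/n) = 0.12596 − 3 × 0.01916 = 0.06849

0.0685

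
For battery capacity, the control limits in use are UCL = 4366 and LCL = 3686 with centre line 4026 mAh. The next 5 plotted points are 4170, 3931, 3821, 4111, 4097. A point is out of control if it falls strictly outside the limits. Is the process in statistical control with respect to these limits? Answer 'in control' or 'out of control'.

All 5 points lie within [3686, 4366].

in control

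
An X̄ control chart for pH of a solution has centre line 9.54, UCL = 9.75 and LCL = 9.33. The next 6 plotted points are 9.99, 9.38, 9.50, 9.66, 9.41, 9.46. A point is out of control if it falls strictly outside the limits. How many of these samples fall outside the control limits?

1

Compare each point to [9.33, 9.75]: sample 1 = 9.99 > UCL.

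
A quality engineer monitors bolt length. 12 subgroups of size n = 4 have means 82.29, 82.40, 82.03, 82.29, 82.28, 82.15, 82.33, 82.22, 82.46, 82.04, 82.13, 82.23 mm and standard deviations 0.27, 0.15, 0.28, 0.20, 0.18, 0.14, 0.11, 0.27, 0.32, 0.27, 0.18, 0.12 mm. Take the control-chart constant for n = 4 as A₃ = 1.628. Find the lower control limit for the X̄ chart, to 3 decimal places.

81.900

X̄̄ = (82.29 + 82.40 + 82.03 + 82.29 + 82.28 + 82.15 + 82.33 + 82.22 + 82.46 + 82.04 + 82.13 + 82.23) / 12 = 82.2375
s̄ = (0.27 + 0.15 + 0.28 + 0.20 + 0.18 + 0.14 + 0.11 + 0.27 + 0.32 + 0.27 + 0.18 + 0.12) / 12 = 0.2075
LCL = X̄̄ − A₃·s̄ = 82.2375 − 1.628 × 0.2075 = 81.8997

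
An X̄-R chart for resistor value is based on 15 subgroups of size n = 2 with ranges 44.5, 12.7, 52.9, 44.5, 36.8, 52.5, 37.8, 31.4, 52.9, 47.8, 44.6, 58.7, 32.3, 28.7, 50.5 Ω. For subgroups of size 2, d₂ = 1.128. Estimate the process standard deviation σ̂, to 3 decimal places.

37.151

R̄ = (44.5 + 12.7 + 52.9 + 44.5 + 36.8 + 52.5 + 37.8 + 31.4 + 52.9 + 47.8 + 44.6 + 58.7 + 32.3 + 28.7 + 50.5) / 15 = 41.9067
σ̂ = R̄ / d₂ = 41.9067 / 1.128 = 37.1513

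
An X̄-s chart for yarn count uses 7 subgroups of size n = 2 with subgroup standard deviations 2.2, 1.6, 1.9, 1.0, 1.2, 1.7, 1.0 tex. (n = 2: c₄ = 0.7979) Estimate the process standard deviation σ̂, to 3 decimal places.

s̄ = (2.2 + 1.6 + 1.9 + 1.0 + 1.2 + 1.7 + 1.0) / 7 = 1.5143
σ̂ = s̄ / c₄ = 1.5143 / 0.7979 = 1.8978

1.898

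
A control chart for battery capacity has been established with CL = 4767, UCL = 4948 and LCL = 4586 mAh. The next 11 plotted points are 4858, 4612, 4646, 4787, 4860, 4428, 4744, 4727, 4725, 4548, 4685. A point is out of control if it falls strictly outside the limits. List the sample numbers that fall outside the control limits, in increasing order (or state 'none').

Compare each point to [4586, 4948]: sample 6 = 4428 < LCL; sample 10 = 4548 < LCL.

6, 10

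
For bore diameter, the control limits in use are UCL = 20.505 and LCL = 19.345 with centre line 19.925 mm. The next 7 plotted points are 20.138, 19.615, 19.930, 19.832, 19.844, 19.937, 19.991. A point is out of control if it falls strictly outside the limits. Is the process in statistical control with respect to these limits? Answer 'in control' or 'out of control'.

in control

All 7 points lie within [19.345, 20.505].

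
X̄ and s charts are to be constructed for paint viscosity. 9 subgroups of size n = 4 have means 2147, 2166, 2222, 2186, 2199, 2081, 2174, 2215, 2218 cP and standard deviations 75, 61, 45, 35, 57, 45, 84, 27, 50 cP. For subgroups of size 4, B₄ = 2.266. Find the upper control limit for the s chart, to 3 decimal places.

120.602

s̄ = (75 + 61 + 45 + 35 + 57 + 45 + 84 + 27 + 50) / 9 = 53.2222
UCL_s = B₄·s̄ = 2.266 × 53.2222 = 120.6016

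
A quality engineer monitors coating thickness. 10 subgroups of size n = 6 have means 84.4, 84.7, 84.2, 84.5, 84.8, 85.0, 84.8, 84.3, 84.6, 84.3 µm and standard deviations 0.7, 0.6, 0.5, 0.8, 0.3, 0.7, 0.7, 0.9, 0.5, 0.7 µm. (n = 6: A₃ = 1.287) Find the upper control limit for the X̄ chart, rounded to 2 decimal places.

85.38

X̄̄ = (84.4 + 84.7 + 84.2 + 84.5 + 84.8 + 85.0 + 84.8 + 84.3 + 84.6 + 84.3) / 10 = 84.5600
s̄ = (0.7 + 0.6 + 0.5 + 0.8 + 0.3 + 0.7 + 0.7 + 0.9 + 0.5 + 0.7) / 10 = 0.6400
UCL = X̄̄ + A₃·s̄ = 84.5600 + 1.287 × 0.6400 = 85.3837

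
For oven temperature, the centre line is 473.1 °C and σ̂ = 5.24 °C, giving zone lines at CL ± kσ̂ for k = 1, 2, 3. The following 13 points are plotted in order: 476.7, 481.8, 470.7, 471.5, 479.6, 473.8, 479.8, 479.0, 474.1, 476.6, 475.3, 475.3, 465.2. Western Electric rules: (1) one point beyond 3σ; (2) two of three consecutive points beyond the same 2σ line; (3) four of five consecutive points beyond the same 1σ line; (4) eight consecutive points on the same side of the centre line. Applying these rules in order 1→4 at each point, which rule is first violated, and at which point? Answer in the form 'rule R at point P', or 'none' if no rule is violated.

Zone of each point (C = within 1σ̂, B = 1σ̂–2σ̂, A = 2σ̂–3σ̂, * = beyond 3σ̂; sign = side of CL): 1:+C, 2:+B, 3:-C, 4:-C, 5:+B, 6:+C, 7:+B, 8:+B, 9:+C, 10:+C, 11:+C, 12:+C, 13:-B
Rule 4 (eight consecutive points on the same side of the centre line) is satisfied at point 12.

rule 4 at point 12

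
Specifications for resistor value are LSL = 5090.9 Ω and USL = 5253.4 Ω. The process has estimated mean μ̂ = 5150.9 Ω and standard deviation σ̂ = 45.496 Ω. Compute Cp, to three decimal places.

0.595

Cp = (USL − LSL) / (6σ̂) = (5253.4 − 5090.9) / (6 × 45.496) = 162.5000 / 272.9760 = 0.5953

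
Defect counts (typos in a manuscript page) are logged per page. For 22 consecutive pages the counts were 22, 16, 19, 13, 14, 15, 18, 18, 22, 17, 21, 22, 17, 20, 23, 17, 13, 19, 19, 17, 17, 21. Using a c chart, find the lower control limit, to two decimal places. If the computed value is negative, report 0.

5.39

c̄ = (22 + 16 + 19 + 13 + 14 + 15 + 18 + 18 + 22 + 17 + 21 + 22 + 17 + 20 + 23 + 17 + 13 + 19 + 19 + 17 + 17 + 21) / 22 = 400 / 22 = 18.1818
LCL = c̄ − 3√c̄ = 18.1818 − 3 × 4.2640 = 5.3898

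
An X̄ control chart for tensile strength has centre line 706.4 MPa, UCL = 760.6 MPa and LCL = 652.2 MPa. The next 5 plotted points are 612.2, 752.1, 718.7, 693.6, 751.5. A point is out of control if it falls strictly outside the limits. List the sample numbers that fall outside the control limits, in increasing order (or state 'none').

1

Compare each point to [652.2, 760.6]: sample 1 = 612.2 < LCL.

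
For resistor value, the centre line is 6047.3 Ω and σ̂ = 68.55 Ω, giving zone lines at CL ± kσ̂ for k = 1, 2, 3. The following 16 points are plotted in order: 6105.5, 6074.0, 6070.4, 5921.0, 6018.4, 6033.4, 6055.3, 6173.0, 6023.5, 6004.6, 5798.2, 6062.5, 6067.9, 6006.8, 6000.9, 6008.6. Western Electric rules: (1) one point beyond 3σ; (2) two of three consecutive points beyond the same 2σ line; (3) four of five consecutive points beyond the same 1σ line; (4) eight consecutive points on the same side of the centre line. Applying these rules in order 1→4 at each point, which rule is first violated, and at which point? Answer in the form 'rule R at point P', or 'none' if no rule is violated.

Zone of each point (C = within 1σ̂, B = 1σ̂–2σ̂, A = 2σ̂–3σ̂, * = beyond 3σ̂; sign = side of CL): 1:+C, 2:+C, 3:+C, 4:-B, 5:-C, 6:-C, 7:+C, 8:+B, 9:-C, 10:-C, 11:-*, 12:+C, 13:+C, 14:-C, 15:-C, 16:-C
Rule 1 (one point beyond the 3σ limits) is satisfied at point 11.

rule 1 at point 11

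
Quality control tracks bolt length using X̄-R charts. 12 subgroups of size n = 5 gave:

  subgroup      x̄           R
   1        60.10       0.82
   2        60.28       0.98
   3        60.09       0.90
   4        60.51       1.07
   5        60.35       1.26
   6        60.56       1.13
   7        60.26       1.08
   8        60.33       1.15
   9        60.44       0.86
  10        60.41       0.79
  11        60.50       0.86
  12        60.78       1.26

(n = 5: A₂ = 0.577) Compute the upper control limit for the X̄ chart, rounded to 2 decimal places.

60.97

X̄̄ = (60.10 + 60.28 + 60.09 + 60.51 + 60.35 + 60.56 + 60.26 + 60.33 + 60.44 + 60.41 + 60.50 + 60.78) / 12 = 724.6100 / 12 = 60.3842
R̄ = (0.82 + 0.98 + 0.90 + 1.07 + 1.26 + 1.13 + 1.08 + 1.15 + 0.86 + 0.79 + 0.86 + 1.26) / 12 = 12.1600 / 12 = 1.0133
UCL = X̄̄ + A₂·R̄ = 60.3842 + 0.577 × 1.0133 = 60.9689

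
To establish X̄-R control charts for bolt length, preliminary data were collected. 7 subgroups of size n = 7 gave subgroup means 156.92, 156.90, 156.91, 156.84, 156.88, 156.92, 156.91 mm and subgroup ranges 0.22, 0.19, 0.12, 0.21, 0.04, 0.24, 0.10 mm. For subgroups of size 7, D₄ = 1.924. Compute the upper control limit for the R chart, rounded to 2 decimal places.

R̄ = (0.22 + 0.19 + 0.12 + 0.21 + 0.04 + 0.24 + 0.10) / 7 = 1.1200 / 7 = 0.1600
UCL_R = D₄·R̄ = 1.924 × 0.1600 = 0.3078

0.31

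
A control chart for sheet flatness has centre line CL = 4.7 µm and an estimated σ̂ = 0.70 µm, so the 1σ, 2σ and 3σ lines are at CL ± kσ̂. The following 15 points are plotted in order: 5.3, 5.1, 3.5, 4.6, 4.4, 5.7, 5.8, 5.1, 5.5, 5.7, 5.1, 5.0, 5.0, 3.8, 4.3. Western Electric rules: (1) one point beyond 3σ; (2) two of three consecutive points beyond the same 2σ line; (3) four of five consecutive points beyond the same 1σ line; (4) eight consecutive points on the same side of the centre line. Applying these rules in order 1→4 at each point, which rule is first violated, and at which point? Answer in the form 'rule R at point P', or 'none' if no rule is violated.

rule 3 at point 10

Zone of each point (C = within 1σ̂, B = 1σ̂–2σ̂, A = 2σ̂–3σ̂, * = beyond 3σ̂; sign = side of CL): 1:+C, 2:+C, 3:-B, 4:-C, 5:-C, 6:+B, 7:+B, 8:+C, 9:+B, 10:+B, 11:+C, 12:+C, 13:+C, 14:-B, 15:-C
Rule 3 (four of five consecutive points beyond the same 1σ limit) is satisfied at point 10.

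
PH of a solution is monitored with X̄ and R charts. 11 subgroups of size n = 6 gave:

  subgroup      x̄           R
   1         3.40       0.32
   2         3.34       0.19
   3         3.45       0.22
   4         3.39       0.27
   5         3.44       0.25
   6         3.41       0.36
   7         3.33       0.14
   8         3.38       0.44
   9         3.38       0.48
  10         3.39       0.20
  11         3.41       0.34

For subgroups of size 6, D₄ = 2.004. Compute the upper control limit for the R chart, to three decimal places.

0.585

R̄ = (0.32 + 0.19 + 0.22 + 0.27 + 0.25 + 0.36 + 0.14 + 0.44 + 0.48 + 0.20 + 0.34) / 11 = 3.2100 / 11 = 0.2918
UCL_R = D₄·R̄ = 2.004 × 0.2918 = 0.5848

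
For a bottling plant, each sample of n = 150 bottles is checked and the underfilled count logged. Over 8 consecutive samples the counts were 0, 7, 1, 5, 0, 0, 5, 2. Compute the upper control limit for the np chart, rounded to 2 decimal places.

7.20

p̄ = Σdᵢ / (k·n) = 20 / (8 × 150) = 0.01667
UCL = np̄ + 3·√(np̄(1−p̄)) = 2.5000 + 3 × √(2.5000×0.98333) = 2.5000 + 3 × 1.5679 = 7.2037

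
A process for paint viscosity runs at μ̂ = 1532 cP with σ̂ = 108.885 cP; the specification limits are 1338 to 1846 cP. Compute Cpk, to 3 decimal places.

0.594

Cpu = (USL − μ̂) / (3σ̂) = (1846 − 1532) / (3 × 108.885) = 0.9613; Cpl = (μ̂ − LSL) / (3σ̂) = (1532 − 1338) / (3 × 108.885) = 0.5939; Cpk = min(Cpu, Cpl) = 0.5939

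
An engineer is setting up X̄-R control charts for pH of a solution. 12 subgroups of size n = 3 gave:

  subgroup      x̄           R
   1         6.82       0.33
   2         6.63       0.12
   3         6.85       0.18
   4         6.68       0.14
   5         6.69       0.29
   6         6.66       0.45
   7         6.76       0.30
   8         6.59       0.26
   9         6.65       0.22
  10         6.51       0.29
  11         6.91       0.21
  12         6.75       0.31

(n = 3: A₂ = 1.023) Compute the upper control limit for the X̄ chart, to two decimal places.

X̄̄ = (6.82 + 6.63 + 6.85 + 6.68 + 6.69 + 6.66 + 6.76 + 6.59 + 6.65 + 6.51 + 6.91 + 6.75) / 12 = 80.5000 / 12 = 6.7083
R̄ = (0.33 + 0.12 + 0.18 + 0.14 + 0.29 + 0.45 + 0.30 + 0.26 + 0.22 + 0.29 + 0.21 + 0.31) / 12 = 3.1000 / 12 = 0.2583
UCL = X̄̄ + A₂·R̄ = 6.7083 + 1.023 × 0.2583 = 6.9726

6.97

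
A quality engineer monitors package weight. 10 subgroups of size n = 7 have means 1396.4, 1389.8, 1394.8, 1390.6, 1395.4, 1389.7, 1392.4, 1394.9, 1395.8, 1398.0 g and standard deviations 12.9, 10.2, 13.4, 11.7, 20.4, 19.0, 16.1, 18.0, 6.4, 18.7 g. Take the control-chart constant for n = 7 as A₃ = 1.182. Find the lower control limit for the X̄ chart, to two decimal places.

X̄̄ = (1396.4 + 1389.8 + 1394.8 + 1390.6 + 1395.4 + 1389.7 + 1392.4 + 1394.9 + 1395.8 + 1398.0) / 10 = 1393.7800
s̄ = (12.9 + 10.2 + 13.4 + 11.7 + 20.4 + 19.0 + 16.1 + 18.0 + 6.4 + 18.7) / 10 = 14.6800
LCL = X̄̄ − A₃·s̄ = 1393.7800 − 1.182 × 14.6800 = 1376.4282

1376.43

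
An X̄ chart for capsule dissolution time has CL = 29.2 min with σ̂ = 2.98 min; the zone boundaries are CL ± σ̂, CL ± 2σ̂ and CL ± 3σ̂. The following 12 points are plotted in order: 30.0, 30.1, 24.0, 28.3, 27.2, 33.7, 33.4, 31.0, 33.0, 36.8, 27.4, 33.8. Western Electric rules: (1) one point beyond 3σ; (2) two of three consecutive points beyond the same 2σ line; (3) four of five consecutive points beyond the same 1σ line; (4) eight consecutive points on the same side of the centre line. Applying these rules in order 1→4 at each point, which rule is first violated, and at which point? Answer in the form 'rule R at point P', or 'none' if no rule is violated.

Zone of each point (C = within 1σ̂, B = 1σ̂–2σ̂, A = 2σ̂–3σ̂, * = beyond 3σ̂; sign = side of CL): 1:+C, 2:+C, 3:-B, 4:-C, 5:-C, 6:+B, 7:+B, 8:+C, 9:+B, 10:+A, 11:-C, 12:+B
Rule 3 (four of five consecutive points beyond the same 1σ limit) is satisfied at point 10.

rule 3 at point 10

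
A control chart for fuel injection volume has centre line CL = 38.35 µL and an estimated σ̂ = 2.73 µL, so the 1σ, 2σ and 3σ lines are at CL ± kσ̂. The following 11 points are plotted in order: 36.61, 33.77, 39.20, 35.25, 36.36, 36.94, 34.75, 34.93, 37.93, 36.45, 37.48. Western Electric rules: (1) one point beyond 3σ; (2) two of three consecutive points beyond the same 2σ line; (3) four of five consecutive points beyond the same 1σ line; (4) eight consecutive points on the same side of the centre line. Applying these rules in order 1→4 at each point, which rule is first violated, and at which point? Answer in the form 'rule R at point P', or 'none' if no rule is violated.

Zone of each point (C = within 1σ̂, B = 1σ̂–2σ̂, A = 2σ̂–3σ̂, * = beyond 3σ̂; sign = side of CL): 1:-C, 2:-B, 3:+C, 4:-B, 5:-C, 6:-C, 7:-B, 8:-B, 9:-C, 10:-C, 11:-C
Rule 4 (eight consecutive points on the same side of the centre line) is satisfied at point 11.

rule 4 at point 11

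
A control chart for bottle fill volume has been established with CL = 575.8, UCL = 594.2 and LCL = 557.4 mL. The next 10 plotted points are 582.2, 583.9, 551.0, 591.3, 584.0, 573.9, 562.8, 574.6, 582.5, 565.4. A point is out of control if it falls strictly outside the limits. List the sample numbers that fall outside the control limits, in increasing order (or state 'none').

3

Compare each point to [557.4, 594.2]: sample 3 = 551.0 < LCL.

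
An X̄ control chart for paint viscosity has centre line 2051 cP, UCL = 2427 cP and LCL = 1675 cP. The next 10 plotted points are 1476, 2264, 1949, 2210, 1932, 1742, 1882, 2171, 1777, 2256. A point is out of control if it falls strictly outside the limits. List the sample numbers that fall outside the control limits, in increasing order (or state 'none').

Compare each point to [1675, 2427]: sample 1 = 1476 < LCL.

1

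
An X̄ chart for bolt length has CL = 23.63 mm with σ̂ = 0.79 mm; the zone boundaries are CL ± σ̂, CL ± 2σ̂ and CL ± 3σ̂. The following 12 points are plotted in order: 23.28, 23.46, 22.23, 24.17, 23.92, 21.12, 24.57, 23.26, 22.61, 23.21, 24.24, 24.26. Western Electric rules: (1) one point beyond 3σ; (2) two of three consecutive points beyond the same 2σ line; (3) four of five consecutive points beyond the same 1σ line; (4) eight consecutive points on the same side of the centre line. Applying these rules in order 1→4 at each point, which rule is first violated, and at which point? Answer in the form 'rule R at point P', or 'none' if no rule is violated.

Zone of each point (C = within 1σ̂, B = 1σ̂–2σ̂, A = 2σ̂–3σ̂, * = beyond 3σ̂; sign = side of CL): 1:-C, 2:-C, 3:-B, 4:+C, 5:+C, 6:-*, 7:+B, 8:-C, 9:-B, 10:-C, 11:+C, 12:+C
Rule 1 (one point beyond the 3σ limits) is satisfied at point 6.

rule 1 at point 6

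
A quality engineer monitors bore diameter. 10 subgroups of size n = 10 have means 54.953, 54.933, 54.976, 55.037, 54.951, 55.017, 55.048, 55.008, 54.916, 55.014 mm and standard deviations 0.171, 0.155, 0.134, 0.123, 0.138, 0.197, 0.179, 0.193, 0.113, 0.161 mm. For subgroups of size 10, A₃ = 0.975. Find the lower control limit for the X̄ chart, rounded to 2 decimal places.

54.83

X̄̄ = (54.953 + 54.933 + 54.976 + 55.037 + 54.951 + 55.017 + 55.048 + 55.008 + 54.916 + 55.014) / 10 = 54.9853
s̄ = (0.171 + 0.155 + 0.134 + 0.123 + 0.138 + 0.197 + 0.179 + 0.193 + 0.113 + 0.161) / 10 = 0.1564
LCL = X̄̄ − A₃·s̄ = 54.9853 − 0.975 × 0.1564 = 54.8328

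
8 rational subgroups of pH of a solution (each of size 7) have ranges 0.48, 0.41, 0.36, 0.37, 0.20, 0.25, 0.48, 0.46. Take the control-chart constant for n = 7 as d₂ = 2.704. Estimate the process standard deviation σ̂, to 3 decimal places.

0.139

R̄ = (0.48 + 0.41 + 0.36 + 0.37 + 0.20 + 0.25 + 0.48 + 0.46) / 8 = 0.3762
σ̂ = R̄ / d₂ = 0.3762 / 2.704 = 0.1391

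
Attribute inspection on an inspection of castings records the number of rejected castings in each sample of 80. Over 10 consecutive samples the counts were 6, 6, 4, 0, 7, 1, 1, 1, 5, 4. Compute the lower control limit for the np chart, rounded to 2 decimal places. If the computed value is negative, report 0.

p̄ = Σdᵢ / (k·n) = 35 / (10 × 80) = 0.04375
LCL = np̄ − 3·√(np̄(1−p̄)) = 3.5000 − 3 × 1.8294 = -1.9883 → 0 (negative, so LCL = 0)

0.00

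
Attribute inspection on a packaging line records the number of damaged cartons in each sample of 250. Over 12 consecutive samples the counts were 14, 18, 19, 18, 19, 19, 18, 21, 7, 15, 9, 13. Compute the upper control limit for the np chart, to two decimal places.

27.39

p̄ = Σdᵢ / (k·n) = 190 / (12 × 250) = 0.06333
UCL = np̄ + 3·√(np̄(1−p̄)) = 15.8333 + 3 × √(15.8333×0.93667) = 15.8333 + 3 × 3.8510 = 27.3865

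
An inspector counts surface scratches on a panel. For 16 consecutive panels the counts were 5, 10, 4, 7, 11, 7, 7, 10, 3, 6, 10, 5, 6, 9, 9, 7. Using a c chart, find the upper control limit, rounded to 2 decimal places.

15.33

c̄ = (5 + 10 + 4 + 7 + 11 + 7 + 7 + 10 + 3 + 6 + 10 + 5 + 6 + 9 + 9 + 7) / 16 = 116 / 16 = 7.2500
UCL = c̄ + 3√c̄ = 7.2500 + 3 × √7.2500 = 7.2500 + 3 × 2.6926 = 15.3277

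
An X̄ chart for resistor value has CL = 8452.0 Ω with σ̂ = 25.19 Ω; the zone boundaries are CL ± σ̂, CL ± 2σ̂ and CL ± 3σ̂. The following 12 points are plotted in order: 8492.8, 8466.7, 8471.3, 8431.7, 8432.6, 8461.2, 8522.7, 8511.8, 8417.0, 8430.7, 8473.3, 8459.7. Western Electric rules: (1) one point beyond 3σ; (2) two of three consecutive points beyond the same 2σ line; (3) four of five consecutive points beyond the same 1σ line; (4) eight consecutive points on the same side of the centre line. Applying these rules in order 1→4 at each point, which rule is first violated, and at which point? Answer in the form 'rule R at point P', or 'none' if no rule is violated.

Zone of each point (C = within 1σ̂, B = 1σ̂–2σ̂, A = 2σ̂–3σ̂, * = beyond 3σ̂; sign = side of CL): 1:+B, 2:+C, 3:+C, 4:-C, 5:-C, 6:+C, 7:+A, 8:+A, 9:-B, 10:-C, 11:+C, 12:+C
Rule 2 (two of three consecutive points beyond the same 2σ limit) is satisfied at point 8.

rule 2 at point 8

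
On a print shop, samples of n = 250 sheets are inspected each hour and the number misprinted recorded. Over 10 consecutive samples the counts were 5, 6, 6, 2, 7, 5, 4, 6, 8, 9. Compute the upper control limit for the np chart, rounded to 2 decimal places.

p̄ = Σdᵢ / (k·n) = 58 / (10 × 250) = 0.02320
UCL = np̄ + 3·√(np̄(1−p̄)) = 5.8000 + 3 × √(5.8000×0.97680) = 5.8000 + 3 × 2.3802 = 12.9407

12.94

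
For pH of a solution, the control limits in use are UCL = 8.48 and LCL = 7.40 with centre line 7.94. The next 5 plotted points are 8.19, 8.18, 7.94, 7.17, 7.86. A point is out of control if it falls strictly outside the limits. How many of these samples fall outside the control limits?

1

Compare each point to [7.40, 8.48]: sample 4 = 7.17 < LCL.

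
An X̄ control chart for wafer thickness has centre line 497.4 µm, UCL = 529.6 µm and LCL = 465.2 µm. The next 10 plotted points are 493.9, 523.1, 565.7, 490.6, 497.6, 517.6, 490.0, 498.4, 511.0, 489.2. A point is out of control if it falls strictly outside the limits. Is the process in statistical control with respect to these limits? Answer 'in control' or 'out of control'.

out of control

Compare each point to [465.2, 529.6]: sample 3 = 565.7 > UCL.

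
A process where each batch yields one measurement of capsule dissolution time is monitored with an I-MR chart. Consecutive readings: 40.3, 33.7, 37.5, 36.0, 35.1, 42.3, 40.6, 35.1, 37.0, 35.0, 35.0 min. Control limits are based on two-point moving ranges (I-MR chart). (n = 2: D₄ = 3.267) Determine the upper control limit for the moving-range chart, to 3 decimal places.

Moving ranges: 6.6, 3.8, 1.5, 0.9, 7.2, 1.7, 5.5, 1.9, 2.0, 0.0; M̄R̄ = 31.1000 / 10 = 3.1100
UCL_MR = D₄·M̄R̄ = 3.267 × 3.1100 = 10.1604

10.160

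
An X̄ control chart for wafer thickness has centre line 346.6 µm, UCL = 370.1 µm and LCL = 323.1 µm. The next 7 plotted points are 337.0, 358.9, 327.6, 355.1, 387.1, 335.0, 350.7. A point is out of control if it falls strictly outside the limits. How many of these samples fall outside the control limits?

Compare each point to [323.1, 370.1]: sample 5 = 387.1 > UCL.

1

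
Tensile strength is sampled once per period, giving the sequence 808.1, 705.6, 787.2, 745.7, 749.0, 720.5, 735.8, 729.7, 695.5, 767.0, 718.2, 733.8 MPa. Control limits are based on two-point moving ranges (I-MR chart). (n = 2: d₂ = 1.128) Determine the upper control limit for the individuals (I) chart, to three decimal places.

X̄ = (808.1 + 705.6 + 787.2 + 745.7 + 749.0 + 720.5 + 735.8 + 729.7 + 695.5 + 767.0 + 718.2 + 733.8) / 12 = 741.3417
Moving ranges: 102.5, 81.6, 41.5, 3.3, 28.5, 15.3, 6.1, 34.2, 71.5, 48.8, 15.6; M̄R̄ = 448.9000 / 11 = 40.8091
UCL = X̄ + 3·M̄R̄/d₂ = 741.3417 + 3 × 40.8091 / 1.128 = 849.8765

849.876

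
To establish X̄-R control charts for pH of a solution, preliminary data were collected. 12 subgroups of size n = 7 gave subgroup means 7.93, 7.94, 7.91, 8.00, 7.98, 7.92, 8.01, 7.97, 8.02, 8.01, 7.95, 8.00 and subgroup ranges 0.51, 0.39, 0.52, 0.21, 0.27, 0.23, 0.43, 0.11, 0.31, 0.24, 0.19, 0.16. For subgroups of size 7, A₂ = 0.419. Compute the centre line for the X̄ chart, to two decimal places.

7.97

X̄̄ = (7.93 + 7.94 + 7.91 + 8.00 + 7.98 + 7.92 + 8.01 + 7.97 + 8.02 + 8.01 + 7.95 + 8.00) / 12 = 95.6400 / 12 = 7.9700
CL = X̄̄ = 7.9700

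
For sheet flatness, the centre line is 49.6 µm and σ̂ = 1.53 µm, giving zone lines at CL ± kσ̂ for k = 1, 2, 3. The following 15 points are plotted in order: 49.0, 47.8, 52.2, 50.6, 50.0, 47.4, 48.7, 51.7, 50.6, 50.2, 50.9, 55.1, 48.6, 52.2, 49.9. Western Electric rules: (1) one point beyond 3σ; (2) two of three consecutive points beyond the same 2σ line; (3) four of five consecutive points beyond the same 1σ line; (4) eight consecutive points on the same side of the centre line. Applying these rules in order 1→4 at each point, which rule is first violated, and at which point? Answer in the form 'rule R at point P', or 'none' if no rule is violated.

rule 1 at point 12

Zone of each point (C = within 1σ̂, B = 1σ̂–2σ̂, A = 2σ̂–3σ̂, * = beyond 3σ̂; sign = side of CL): 1:-C, 2:-B, 3:+B, 4:+C, 5:+C, 6:-B, 7:-C, 8:+B, 9:+C, 10:+C, 11:+C, 12:+*, 13:-C, 14:+B, 15:+C
Rule 1 (one point beyond the 3σ limits) is satisfied at point 12.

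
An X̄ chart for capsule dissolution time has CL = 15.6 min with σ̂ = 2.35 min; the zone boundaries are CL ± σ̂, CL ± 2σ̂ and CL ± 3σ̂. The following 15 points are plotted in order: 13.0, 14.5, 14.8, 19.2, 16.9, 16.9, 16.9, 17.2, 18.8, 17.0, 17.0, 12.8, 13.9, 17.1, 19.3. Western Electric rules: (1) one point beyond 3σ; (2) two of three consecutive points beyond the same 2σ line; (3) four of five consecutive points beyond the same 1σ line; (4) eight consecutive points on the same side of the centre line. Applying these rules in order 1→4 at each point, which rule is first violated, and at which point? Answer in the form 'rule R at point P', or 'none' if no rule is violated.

Zone of each point (C = within 1σ̂, B = 1σ̂–2σ̂, A = 2σ̂–3σ̂, * = beyond 3σ̂; sign = side of CL): 1:-B, 2:-C, 3:-C, 4:+B, 5:+C, 6:+C, 7:+C, 8:+C, 9:+B, 10:+C, 11:+C, 12:-B, 13:-C, 14:+C, 15:+B
Rule 4 (eight consecutive points on the same side of the centre line) is satisfied at point 11.

rule 4 at point 11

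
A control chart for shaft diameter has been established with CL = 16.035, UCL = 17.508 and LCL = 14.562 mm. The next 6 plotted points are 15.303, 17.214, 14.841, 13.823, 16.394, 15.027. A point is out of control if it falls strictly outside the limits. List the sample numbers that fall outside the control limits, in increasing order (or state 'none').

4

Compare each point to [14.562, 17.508]: sample 4 = 13.823 < LCL.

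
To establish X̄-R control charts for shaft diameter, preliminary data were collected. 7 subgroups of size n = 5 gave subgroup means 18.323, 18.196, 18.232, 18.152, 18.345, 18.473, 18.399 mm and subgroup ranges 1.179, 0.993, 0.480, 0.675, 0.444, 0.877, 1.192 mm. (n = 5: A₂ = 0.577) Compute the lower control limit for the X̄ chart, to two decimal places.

17.82

X̄̄ = (18.323 + 18.196 + 18.232 + 18.152 + 18.345 + 18.473 + 18.399) / 7 = 128.1200 / 7 = 18.3029
R̄ = (1.179 + 0.993 + 0.480 + 0.675 + 0.444 + 0.877 + 1.192) / 7 = 5.8400 / 7 = 0.8343
LCL = X̄̄ − A₂·R̄ = 18.3029 − 0.577 × 0.8343 = 17.8215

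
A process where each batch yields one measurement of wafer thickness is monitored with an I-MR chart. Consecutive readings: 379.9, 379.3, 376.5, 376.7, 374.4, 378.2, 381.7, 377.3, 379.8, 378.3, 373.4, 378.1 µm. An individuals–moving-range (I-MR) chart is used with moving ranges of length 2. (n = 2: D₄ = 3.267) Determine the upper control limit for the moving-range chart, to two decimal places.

9.27

Moving ranges: 0.6, 2.8, 0.2, 2.3, 3.8, 3.5, 4.4, 2.5, 1.5, 4.9, 4.7; M̄R̄ = 31.2000 / 11 = 2.8364
UCL_MR = D₄·M̄R̄ = 3.267 × 2.8364 = 9.2664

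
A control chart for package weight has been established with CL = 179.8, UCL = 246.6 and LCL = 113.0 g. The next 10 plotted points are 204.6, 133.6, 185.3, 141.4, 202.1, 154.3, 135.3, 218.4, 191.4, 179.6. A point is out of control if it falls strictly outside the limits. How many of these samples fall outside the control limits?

All 10 points lie within [113.0, 246.6].

0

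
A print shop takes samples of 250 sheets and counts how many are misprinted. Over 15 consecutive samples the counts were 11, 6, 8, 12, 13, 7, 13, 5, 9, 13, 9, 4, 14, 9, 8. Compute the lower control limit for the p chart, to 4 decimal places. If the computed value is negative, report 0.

0.0015

p̄ = Σdᵢ / (k·n) = 141 / (15 × 250) = 0.03760
LCL = p̄ − 3·√(p̄(1−p̄)/n) = 0.03760 − 3 × 0.01203 = 0.00151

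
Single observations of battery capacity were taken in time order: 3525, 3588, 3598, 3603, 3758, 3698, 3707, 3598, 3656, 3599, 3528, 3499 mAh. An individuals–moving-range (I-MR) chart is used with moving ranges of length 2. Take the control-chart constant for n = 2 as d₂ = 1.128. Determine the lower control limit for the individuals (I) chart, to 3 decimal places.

3461.729

X̄ = (3525 + 3588 + 3598 + 3603 + 3758 + 3698 + 3707 + 3598 + 3656 + 3599 + 3528 + 3499) / 12 = 3613.0833
Moving ranges: 63, 10, 5, 155, 60, 9, 109, 58, 57, 71, 29; M̄R̄ = 626.0000 / 11 = 56.9091
LCL = X̄ − 3·M̄R̄/d₂ = 3613.0833 − 3 × 56.9091 / 1.128 = 3461.7294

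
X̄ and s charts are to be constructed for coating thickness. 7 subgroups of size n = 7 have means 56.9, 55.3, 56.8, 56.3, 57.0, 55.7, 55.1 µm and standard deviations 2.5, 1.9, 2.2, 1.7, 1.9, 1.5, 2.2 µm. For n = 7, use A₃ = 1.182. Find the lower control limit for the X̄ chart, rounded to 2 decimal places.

53.81

X̄̄ = (56.9 + 55.3 + 56.8 + 56.3 + 57.0 + 55.7 + 55.1) / 7 = 56.1571
s̄ = (2.5 + 1.9 + 2.2 + 1.7 + 1.9 + 1.5 + 2.2) / 7 = 1.9857
LCL = X̄̄ − A₃·s̄ = 56.1571 − 1.182 × 1.9857 = 53.8100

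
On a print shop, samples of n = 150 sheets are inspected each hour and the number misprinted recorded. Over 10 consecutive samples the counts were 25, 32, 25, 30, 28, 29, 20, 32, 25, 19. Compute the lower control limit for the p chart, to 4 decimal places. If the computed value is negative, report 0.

0.0832

p̄ = Σdᵢ / (k·n) = 265 / (10 × 150) = 0.17667
LCL = p̄ − 3·√(p̄(1−p̄)/n) = 0.17667 − 3 × 0.03114 = 0.08325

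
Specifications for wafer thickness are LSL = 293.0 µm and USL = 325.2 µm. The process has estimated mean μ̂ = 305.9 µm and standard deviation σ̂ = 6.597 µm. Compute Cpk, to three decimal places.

0.652

Cpu = (USL − μ̂) / (3σ̂) = (325.2 − 305.9) / (3 × 6.597) = 0.9752; Cpl = (μ̂ − LSL) / (3σ̂) = (305.9 − 293.0) / (3 × 6.597) = 0.6518; Cpk = min(Cpu, Cpl) = 0.6518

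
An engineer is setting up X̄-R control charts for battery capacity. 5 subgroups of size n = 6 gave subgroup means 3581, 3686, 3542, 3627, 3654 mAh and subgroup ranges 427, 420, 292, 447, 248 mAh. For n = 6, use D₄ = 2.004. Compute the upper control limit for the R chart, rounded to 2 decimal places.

735.07

R̄ = (427 + 420 + 292 + 447 + 248) / 5 = 1834.0000 / 5 = 366.8000
UCL_R = D₄·R̄ = 2.004 × 366.8000 = 735.0672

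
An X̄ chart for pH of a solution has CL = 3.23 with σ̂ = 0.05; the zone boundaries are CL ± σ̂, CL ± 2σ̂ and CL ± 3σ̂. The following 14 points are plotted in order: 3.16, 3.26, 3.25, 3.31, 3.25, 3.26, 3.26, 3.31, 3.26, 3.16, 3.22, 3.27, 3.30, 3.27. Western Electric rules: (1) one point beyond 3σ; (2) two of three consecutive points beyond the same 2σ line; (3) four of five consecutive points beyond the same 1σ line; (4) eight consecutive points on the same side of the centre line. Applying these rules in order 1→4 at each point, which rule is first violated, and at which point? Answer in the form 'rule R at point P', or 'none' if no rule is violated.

rule 4 at point 9

Zone of each point (C = within 1σ̂, B = 1σ̂–2σ̂, A = 2σ̂–3σ̂, * = beyond 3σ̂; sign = side of CL): 1:-B, 2:+C, 3:+C, 4:+B, 5:+C, 6:+C, 7:+C, 8:+B, 9:+C, 10:-B, 11:-C, 12:+C, 13:+B, 14:+C
Rule 4 (eight consecutive points on the same side of the centre line) is satisfied at point 9.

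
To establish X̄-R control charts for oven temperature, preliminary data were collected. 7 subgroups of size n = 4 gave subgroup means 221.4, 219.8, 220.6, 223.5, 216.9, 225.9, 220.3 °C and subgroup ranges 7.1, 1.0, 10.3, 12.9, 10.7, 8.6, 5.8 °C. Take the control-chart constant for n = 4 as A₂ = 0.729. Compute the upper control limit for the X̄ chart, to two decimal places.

X̄̄ = (221.4 + 219.8 + 220.6 + 223.5 + 216.9 + 225.9 + 220.3) / 7 = 1548.4000 / 7 = 221.2000
R̄ = (7.1 + 1.0 + 10.3 + 12.9 + 10.7 + 8.6 + 5.8) / 7 = 56.4000 / 7 = 8.0571
UCL = X̄̄ + A₂·R̄ = 221.2000 + 0.729 × 8.0571 = 227.0737

227.07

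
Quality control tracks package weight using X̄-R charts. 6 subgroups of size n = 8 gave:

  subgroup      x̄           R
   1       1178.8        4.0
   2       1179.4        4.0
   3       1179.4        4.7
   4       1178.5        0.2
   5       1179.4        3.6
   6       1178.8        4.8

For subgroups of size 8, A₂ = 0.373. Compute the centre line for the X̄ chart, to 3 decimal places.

X̄̄ = (1178.8 + 1179.4 + 1179.4 + 1178.5 + 1179.4 + 1178.8) / 6 = 7074.3000 / 6 = 1179.0500
CL = X̄̄ = 1179.0500

1179.050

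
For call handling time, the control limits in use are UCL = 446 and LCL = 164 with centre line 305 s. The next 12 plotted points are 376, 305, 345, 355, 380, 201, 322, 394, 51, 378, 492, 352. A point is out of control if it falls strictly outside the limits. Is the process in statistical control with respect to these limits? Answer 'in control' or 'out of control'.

out of control

Compare each point to [164, 446]: sample 9 = 51 < LCL; sample 11 = 492 > UCL.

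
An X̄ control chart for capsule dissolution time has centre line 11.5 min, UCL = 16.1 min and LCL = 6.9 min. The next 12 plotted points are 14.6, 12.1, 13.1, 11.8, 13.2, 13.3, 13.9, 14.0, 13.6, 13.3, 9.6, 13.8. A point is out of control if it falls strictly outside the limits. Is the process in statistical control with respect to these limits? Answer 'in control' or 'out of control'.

in control

All 12 points lie within [6.9, 16.1].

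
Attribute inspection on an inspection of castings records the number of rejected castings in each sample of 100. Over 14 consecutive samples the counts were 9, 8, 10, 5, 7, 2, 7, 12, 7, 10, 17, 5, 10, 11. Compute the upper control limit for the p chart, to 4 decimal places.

0.1697

p̄ = Σdᵢ / (k·n) = 120 / (14 × 100) = 0.08571
UCL = p̄ + 3·√(p̄(1−p̄)/n) = 0.08571 + 3 × √(0.08571×0.91429/100) = 0.08571 + 3 × 0.02799 = 0.16970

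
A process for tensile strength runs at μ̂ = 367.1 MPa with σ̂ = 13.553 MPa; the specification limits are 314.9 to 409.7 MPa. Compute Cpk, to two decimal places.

1.05

Cpu = (USL − μ̂) / (3σ̂) = (409.7 − 367.1) / (3 × 13.553) = 1.0477; Cpl = (μ̂ − LSL) / (3σ̂) = (367.1 − 314.9) / (3 × 13.553) = 1.2838; Cpk = min(Cpu, Cpl) = 1.0477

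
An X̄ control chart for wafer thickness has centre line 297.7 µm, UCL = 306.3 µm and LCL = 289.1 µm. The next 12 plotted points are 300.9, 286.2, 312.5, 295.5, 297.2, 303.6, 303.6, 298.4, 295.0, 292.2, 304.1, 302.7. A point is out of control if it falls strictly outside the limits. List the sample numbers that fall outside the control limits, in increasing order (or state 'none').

2, 3

Compare each point to [289.1, 306.3]: sample 2 = 286.2 < LCL; sample 3 = 312.5 > UCL.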